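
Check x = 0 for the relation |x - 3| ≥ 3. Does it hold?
x = 0: LHS = |0 - 3| = |-3| = 3; 3 ≥ 3 — holds

The relation is satisfied at x = 0.

Answer: Yes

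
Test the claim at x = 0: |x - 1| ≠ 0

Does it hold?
x = 0: LHS = |0 - 1| = |-1| = 1; 1 ≠ 0 — holds

The relation is satisfied at x = 0.

Answer: Yes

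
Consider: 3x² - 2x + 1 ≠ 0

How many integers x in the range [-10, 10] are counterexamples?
Over all integers in [-10, 10], LHS − RHS is always positive; it is smallest at x = 0, where it equals 1:
x = 0: LHS = 3·0² - 2·0 + 1 = 1; 1 ≠ 0 — holds
At the ends of the range:
x = -10: LHS = 3·(-10)² - 2·(-10) + 1 = 321; 321 ≠ 0 — holds
x = 10: LHS = 3·10² - 2·10 + 1 = 281; 281 ≠ 0 — holds
Hence LHS − RHS is never 0, i.e. the two sides are never equal, so the relation holds for every integer in [-10, 10].

No counterexample appears in that range.

Answer: 0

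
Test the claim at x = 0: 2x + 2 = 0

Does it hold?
x = 0: LHS = 2·0 + 2 = 2; 2 = 0 — FAILS

The relation fails at x = 0, so x = 0 is a counterexample.

Answer: No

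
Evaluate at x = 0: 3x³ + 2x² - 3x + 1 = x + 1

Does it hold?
x = 0: LHS = 3·0³ + 2·0² - 3·0 + 1 = 1, RHS = 0 + 1 = 1; 1 = 1 — holds

The relation is satisfied at x = 0.

Answer: Yes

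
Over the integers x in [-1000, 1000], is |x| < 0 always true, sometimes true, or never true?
An absolute value is never negative, so the left side is ≥ 0 for every x, while the right side is 0. Tightest case in [-1000, 1000] is x = 0:
x = 0: LHS = |0| = 0; 0 < 0 — FAILS
Hence LHS − RHS is never negative, i.e. LHS ≥ RHS throughout, so the claimed relation (<) fails for every integer in [-1000, 1000].

No integer in the range satisfies it.

Answer: Never true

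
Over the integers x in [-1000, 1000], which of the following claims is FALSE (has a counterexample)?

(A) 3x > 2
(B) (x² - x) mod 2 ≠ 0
(A) x = 0: LHS = 3·0 = 0; 0 > 2 — FAILS
(B) x = 0: LHS = (0² - 0) mod 2 = 0 mod 2 = 0; 0 ≠ 0 — FAILS

Answer: Both A and B are false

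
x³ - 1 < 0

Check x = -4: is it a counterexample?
Substitute x = -4 into the relation:
x = -4: LHS = (-4)³ - 1 = -65; -65 < 0 — holds

The claim holds here, so x = -4 is not a counterexample. (A counterexample exists elsewhere, e.g. x = 1.)

Answer: No, x = -4 is not a counterexample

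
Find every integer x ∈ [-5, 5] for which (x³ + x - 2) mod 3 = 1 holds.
Holds for: {-3, 0, 3}
Fails for: {-5, -4, -2, -1, 1, 2, 4, 5}

Answer: {-3, 0, 3}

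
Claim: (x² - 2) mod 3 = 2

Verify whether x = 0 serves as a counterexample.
Substitute x = 0 into the relation:
x = 0: LHS = (0² - 2) mod 3 = (-2) mod 3 = 1; 1 = 2 — FAILS

Since the claim fails at x = 0, this value is a counterexample.

Answer: Yes, x = 0 is a counterexample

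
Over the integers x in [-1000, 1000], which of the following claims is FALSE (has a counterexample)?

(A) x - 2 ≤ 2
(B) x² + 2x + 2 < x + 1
(A) x = 5: LHS = 5 - 2 = 3; 3 ≤ 2 — FAILS
(B) x = 0: LHS = 0² + 2·0 + 2 = 2, RHS = 0 + 1 = 1; 2 < 1 — FAILS

Answer: Both A and B are false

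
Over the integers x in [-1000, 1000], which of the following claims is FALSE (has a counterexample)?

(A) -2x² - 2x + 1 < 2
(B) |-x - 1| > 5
(A) Over all integers in [-1000, 1000], LHS − RHS is largest at x = 0, where it equals -1:
x = 0: LHS = -2·0² - 2·0 + 1 = 1; 1 < 2 — holds
At the ends of the range:
x = -1000: LHS = -2·(-1000)² - 2·(-1000) + 1 = -1997999; -1997999 < 2 — holds
x = 1000: LHS = -2·1000² - 2·1000 + 1 = -2001999; -2001999 < 2 — holds
Hence LHS − RHS is never zero or positive, i.e. LHS < RHS throughout, so the relation holds for every integer in [-1000, 1000].

(B) x = 0: LHS = |-0 - 1| = |-1| = 1; 1 > 5 — FAILS

Only (B) has a counterexample.

Answer: B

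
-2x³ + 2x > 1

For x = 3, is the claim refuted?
Substitute x = 3 into the relation:
x = 3: LHS = -2·3³ + 2·3 = -48; -48 > 1 — FAILS

Since the claim fails at x = 3, this value is a counterexample.

Answer: Yes, x = 3 is a counterexample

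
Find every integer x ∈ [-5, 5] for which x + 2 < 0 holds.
Holds for: {-5, -4, -3}
Fails for: {-2, -1, 0, 1, 2, 3, 4, 5}

Answer: {-5, -4, -3}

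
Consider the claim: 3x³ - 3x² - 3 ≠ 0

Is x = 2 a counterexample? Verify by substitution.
Substitute x = 2 into the relation:
x = 2: LHS = 3·2³ - 3·2² - 3 = 9; 9 ≠ 0 — holds

The relation holds at x = 2, so it is not a counterexample.

Answer: No, x = 2 is not a counterexample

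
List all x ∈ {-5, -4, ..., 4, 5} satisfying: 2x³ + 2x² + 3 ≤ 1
Holds for: {-5, -4, -3, -2}
Fails for: {-1, 0, 1, 2, 3, 4, 5}

Answer: {-5, -4, -3, -2}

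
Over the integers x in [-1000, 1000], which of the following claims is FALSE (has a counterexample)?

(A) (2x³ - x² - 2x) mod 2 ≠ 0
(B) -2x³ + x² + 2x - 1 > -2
(A) x = 0: LHS = (2·0³ - 0² - 2·0) mod 2 = 0 mod 2 = 0; 0 ≠ 0 — FAILS
(B) x = 2: LHS = -2·2³ + 2² + 2·2 - 1 = -9; -9 > -2 — FAILS

Answer: Both A and B are false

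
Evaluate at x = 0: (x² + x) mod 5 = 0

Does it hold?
x = 0: LHS = (0² + 0) mod 5 = 0 mod 5 = 0; 0 = 0 — holds

The relation is satisfied at x = 0.

Answer: Yes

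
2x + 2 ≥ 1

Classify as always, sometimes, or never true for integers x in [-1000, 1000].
Holds at x = 0: LHS = 2·0 + 2 = 2; 2 ≥ 1 — holds
Fails at x = -1: LHS = 2·(-1) + 2 = 0; 0 ≥ 1 — FAILS
It is satisfied by some integers in the range but not all.

Answer: Sometimes true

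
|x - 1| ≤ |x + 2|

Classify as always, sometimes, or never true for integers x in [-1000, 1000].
Holds at x = 0: LHS = |0 - 1| = |-1| = 1, RHS = |0 + 2| = |2| = 2; 1 ≤ 2 — holds
Fails at x = -1: LHS = |(-1) - 1| = |-2| = 2, RHS = |(-1) + 2| = |1| = 1; 2 ≤ 1 — FAILS
It is satisfied by some integers in the range but not all.

Answer: Sometimes true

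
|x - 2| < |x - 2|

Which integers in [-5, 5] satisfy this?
Over all integers in [-5, 5], LHS − RHS is smallest at x = 0, where it equals 0:
x = 0: LHS = |0 - 2| = |-2| = 2, RHS = |0 - 2| = |-2| = 2; 2 < 2 — FAILS
At the ends of the range:
x = -5: LHS = |(-5) - 2| = |-7| = 7, RHS = |(-5) - 2| = |-7| = 7; 7 < 7 — FAILS
x = 5: LHS = |5 - 2| = |3| = 3, RHS = |5 - 2| = |3| = 3; 3 < 3 — FAILS
Hence LHS − RHS is never negative, i.e. LHS ≥ RHS throughout, so the claimed relation (<) fails for every integer in [-5, 5].

Answer: None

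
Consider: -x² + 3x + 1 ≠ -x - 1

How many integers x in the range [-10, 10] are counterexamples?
Track d = LHS − RHS over the integers in [-10, 10]. Equality would need d = 0, but d changes sign only between consecutive integers, jumping over 0:
x = -1: LHS = -(-1)² + 3·(-1) + 1 = -3, RHS = -(-1) - 1 = 0; -3 ≠ 0 — holds  (d = -3)
x = 0: LHS = -0² + 3·0 + 1 = 1, RHS = -0 - 1 = -1; 1 ≠ -1 — holds  (d = 2)
x = 4: LHS = -4² + 3·4 + 1 = -3, RHS = -4 - 1 = -5; -3 ≠ -5 — holds  (d = 2)
x = 5: LHS = -5² + 3·5 + 1 = -9, RHS = -5 - 1 = -6; -9 ≠ -6 — holds  (d = -3)
Away from these crossings d keeps a constant sign, and checking every integer in [-10, 10] confirms d ≠ 0 throughout. Hence the two sides are never equal, so the relation holds for every integer in [-10, 10].

No counterexample appears in that range.

Answer: 0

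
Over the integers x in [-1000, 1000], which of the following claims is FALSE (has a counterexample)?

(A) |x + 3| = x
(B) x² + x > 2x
(A) x = 0: LHS = |0 + 3| = |3| = 3; 3 = 0 — FAILS
(B) x = 0: LHS = 0² + 0 = 0, RHS = 2·0 = 0; 0 > 0 — FAILS

Answer: Both A and B are false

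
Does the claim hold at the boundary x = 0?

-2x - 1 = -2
x = 0: LHS = -2·0 - 1 = -1; -1 = -2 — FAILS

The relation fails at x = 0, so x = 0 is a counterexample.

Answer: No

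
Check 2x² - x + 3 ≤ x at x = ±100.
x = 100: LHS = 2·100² - 100 + 3 = 19903; 19903 ≤ 100 — FAILS
x = -100: LHS = 2·(-100)² - (-100) + 3 = 20103; 20103 ≤ -100 — FAILS

Answer: No, fails for both x = 100 and x = -100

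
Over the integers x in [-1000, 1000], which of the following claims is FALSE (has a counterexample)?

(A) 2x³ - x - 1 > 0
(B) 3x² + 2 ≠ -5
(A) x = 0: LHS = 2·0³ - 0 - 1 = -1; -1 > 0 — FAILS

(B) Over all integers in [-1000, 1000], LHS − RHS is always positive; it is smallest at x = 0, where it equals 7:
x = 0: LHS = 3·0² + 2 = 2; 2 ≠ -5 — holds
At the ends of the range:
x = -1000: LHS = 3·(-1000)² + 2 = 3000002; 3000002 ≠ -5 — holds
x = 1000: LHS = 3·1000² + 2 = 3000002; 3000002 ≠ -5 — holds
Hence LHS − RHS is never 0, i.e. the two sides are never equal, so the relation holds for every integer in [-1000, 1000].

Only (A) has a counterexample.

Answer: A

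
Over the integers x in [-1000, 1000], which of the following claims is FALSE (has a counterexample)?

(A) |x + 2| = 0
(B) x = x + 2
(A) x = 0: LHS = |0 + 2| = |2| = 2; 2 = 0 — FAILS
(B) x = 0: RHS = 0 + 2 = 2; 0 = 2 — FAILS

Answer: Both A and B are false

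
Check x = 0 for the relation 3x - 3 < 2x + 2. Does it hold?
x = 0: LHS = 3·0 - 3 = -3, RHS = 2·0 + 2 = 2; -3 < 2 — holds

The relation is satisfied at x = 0.

Answer: Yes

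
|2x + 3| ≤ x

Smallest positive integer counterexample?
Testing positive integers:
x = 1: LHS = |2·1 + 3| = |5| = 5; 5 ≤ 1 — FAILS  ← smallest positive counterexample

Answer: x = 1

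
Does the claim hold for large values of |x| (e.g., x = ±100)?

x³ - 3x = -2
x = 100: LHS = 100³ - 3·100 = 999700; 999700 = -2 — FAILS
x = -100: LHS = (-100)³ - 3·(-100) = -999700; -999700 = -2 — FAILS

Answer: No, fails for both x = 100 and x = -100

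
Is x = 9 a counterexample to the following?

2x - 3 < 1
Substitute x = 9 into the relation:
x = 9: LHS = 2·9 - 3 = 15; 15 < 1 — FAILS

Since the claim fails at x = 9, this value is a counterexample.

Answer: Yes, x = 9 is a counterexample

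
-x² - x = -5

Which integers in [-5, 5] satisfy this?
Track d = LHS − RHS over the integers in [-5, 5]. Equality would need d = 0, but d changes sign only between consecutive integers, jumping over 0:
x = -3: LHS = -(-3)² - (-3) = -6; -6 = -5 — FAILS  (d = -1)
x = -2: LHS = -(-2)² - (-2) = -2; -2 = -5 — FAILS  (d = 3)
x = 1: LHS = -1² - 1 = -2; -2 = -5 — FAILS  (d = 3)
x = 2: LHS = -2² - 2 = -6; -6 = -5 — FAILS  (d = -1)
Away from these crossings d keeps a constant sign, and checking every integer in [-5, 5] confirms d ≠ 0 throughout. Hence the two sides are never equal, so the claimed relation (=) fails for every integer in [-5, 5].

Answer: None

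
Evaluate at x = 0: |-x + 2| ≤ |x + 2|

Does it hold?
x = 0: LHS = |-0 + 2| = |2| = 2, RHS = |0 + 2| = |2| = 2; 2 ≤ 2 — holds

The relation is satisfied at x = 0.

Answer: Yes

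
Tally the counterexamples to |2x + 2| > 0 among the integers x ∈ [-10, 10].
Counterexamples in [-10, 10]: {-1}.

Counting them gives 1 values.

Answer: 1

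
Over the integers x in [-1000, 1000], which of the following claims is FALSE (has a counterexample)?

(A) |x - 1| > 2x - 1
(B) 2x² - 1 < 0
(A) x = 1: LHS = |1 - 1| = |0| = 0, RHS = 2·1 - 1 = 1; 0 > 1 — FAILS
(B) x = 1: LHS = 2·1² - 1 = 1; 1 < 0 — FAILS

Answer: Both A and B are false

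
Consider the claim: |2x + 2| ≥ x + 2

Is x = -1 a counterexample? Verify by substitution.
Substitute x = -1 into the relation:
x = -1: LHS = |2·(-1) + 2| = |0| = 0, RHS = (-1) + 2 = 1; 0 ≥ 1 — FAILS

Since the claim fails at x = -1, this value is a counterexample.

Answer: Yes, x = -1 is a counterexample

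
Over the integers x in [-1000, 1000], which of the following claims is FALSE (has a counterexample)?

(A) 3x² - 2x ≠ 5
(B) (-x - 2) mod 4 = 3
(A) x = -1: LHS = 3·(-1)² - 2·(-1) = 5; 5 ≠ 5 — FAILS
(B) x = 0: LHS = (-0 - 2) mod 4 = (-2) mod 4 = 2; 2 = 3 — FAILS

Answer: Both A and B are false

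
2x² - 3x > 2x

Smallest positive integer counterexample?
Testing positive integers:
x = 1: LHS = 2·1² - 3·1 = -1, RHS = 2·1 = 2; -1 > 2 — FAILS  ← smallest positive counterexample

Answer: x = 1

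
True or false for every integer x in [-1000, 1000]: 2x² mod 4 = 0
The claim fails at x = 1:
x = 1: LHS = (2·1²) mod 4 = 2 mod 4 = 2; 2 = 0 — FAILS

Because a single integer refutes it, the statement is false.

Answer: False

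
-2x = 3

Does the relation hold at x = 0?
x = 0: LHS = -2·0 = 0; 0 = 3 — FAILS

The relation fails at x = 0, so x = 0 is a counterexample.

Answer: No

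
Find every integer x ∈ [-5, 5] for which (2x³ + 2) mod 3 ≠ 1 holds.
Holds for: {-4, -3, -1, 0, 2, 3, 5}
Fails for: {-5, -2, 1, 4}

Answer: {-4, -3, -1, 0, 2, 3, 5}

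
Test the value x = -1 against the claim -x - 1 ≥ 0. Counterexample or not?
Substitute x = -1 into the relation:
x = -1: LHS = -(-1) - 1 = 0; 0 ≥ 0 — holds

The claim holds here, so x = -1 is not a counterexample. (A counterexample exists elsewhere, e.g. x = 0.)

Answer: No, x = -1 is not a counterexample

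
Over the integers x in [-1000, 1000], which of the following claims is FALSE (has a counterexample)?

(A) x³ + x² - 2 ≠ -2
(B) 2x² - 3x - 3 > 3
(A) x = 0: LHS = 0³ + 0² - 2 = -2; -2 ≠ -2 — FAILS
(B) x = 0: LHS = 2·0² - 3·0 - 3 = -3; -3 > 3 — FAILS

Answer: Both A and B are false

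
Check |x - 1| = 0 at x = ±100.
x = 100: LHS = |100 - 1| = |99| = 99; 99 = 0 — FAILS
x = -100: LHS = |(-100) - 1| = |-101| = 101; 101 = 0 — FAILS

Answer: No, fails for both x = 100 and x = -100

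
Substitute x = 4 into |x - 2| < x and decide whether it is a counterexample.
Substitute x = 4 into the relation:
x = 4: LHS = |4 - 2| = |2| = 2; 2 < 4 — holds

The claim holds here, so x = 4 is not a counterexample. (A counterexample exists elsewhere, e.g. x = 0.)

Answer: No, x = 4 is not a counterexample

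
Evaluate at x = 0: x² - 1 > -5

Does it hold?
x = 0: LHS = 0² - 1 = -1; -1 > -5 — holds

The relation is satisfied at x = 0.

Answer: Yes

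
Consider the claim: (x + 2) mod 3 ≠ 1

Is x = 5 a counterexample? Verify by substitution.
Substitute x = 5 into the relation:
x = 5: LHS = (5 + 2) mod 3 = 7 mod 3 = 1; 1 ≠ 1 — FAILS

Since the claim fails at x = 5, this value is a counterexample.

Answer: Yes, x = 5 is a counterexample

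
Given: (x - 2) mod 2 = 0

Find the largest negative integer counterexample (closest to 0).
Testing negative integers from -1 downward:
x = -1: LHS = ((-1) - 2) mod 2 = (-3) mod 2 = 1; 1 = 0 — FAILS  ← closest negative counterexample to 0

Answer: x = -1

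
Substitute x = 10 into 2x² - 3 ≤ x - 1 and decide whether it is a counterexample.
Substitute x = 10 into the relation:
x = 10: LHS = 2·10² - 3 = 197, RHS = 10 - 1 = 9; 197 ≤ 9 — FAILS

Since the claim fails at x = 10, this value is a counterexample.

Answer: Yes, x = 10 is a counterexample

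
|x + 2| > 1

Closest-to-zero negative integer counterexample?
Testing negative integers from -1 downward:
x = -1: LHS = |(-1) + 2| = |1| = 1; 1 > 1 — FAILS  ← closest negative counterexample to 0

Answer: x = -1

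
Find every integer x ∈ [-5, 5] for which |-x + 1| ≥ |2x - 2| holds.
Holds for: {1}
Fails for: {-5, -4, -3, -2, -1, 0, 2, 3, 4, 5}

Answer: {1}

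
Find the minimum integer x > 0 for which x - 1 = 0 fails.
Testing positive integers:
x = 1: LHS = 1 - 1 = 0; 0 = 0 — holds
x = 2: LHS = 2 - 1 = 1; 1 = 0 — FAILS  ← smallest positive counterexample

Answer: x = 2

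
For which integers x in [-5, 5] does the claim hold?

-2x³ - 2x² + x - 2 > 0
Holds for: {-5, -4, -3, -2}
Fails for: {-1, 0, 1, 2, 3, 4, 5}

Answer: {-5, -4, -3, -2}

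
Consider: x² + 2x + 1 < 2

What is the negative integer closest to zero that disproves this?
Testing negative integers from -1 downward:
x = -1: LHS = (-1)² + 2·(-1) + 1 = 0; 0 < 2 — holds
x = -2: LHS = (-2)² + 2·(-2) + 1 = 1; 1 < 2 — holds
x = -3: LHS = (-3)² + 2·(-3) + 1 = 4; 4 < 2 — FAILS  ← closest negative counterexample to 0

Answer: x = -3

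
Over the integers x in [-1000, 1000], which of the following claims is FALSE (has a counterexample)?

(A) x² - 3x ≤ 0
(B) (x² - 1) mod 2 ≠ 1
(A) x = -1: LHS = (-1)² - 3·(-1) = 4; 4 ≤ 0 — FAILS
(B) x = 0: LHS = (0² - 1) mod 2 = (-1) mod 2 = 1; 1 ≠ 1 — FAILS

Answer: Both A and B are false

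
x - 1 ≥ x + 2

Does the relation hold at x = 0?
x = 0: LHS = 0 - 1 = -1, RHS = 0 + 2 = 2; -1 ≥ 2 — FAILS

The relation fails at x = 0, so x = 0 is a counterexample.

Answer: No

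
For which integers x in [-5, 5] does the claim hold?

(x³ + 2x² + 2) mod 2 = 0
Holds for: {-4, -2, 0, 2, 4}
Fails for: {-5, -3, -1, 1, 3, 5}

Answer: {-4, -2, 0, 2, 4}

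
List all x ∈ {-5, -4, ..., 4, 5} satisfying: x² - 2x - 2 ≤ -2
Holds for: {0, 1, 2}
Fails for: {-5, -4, -3, -2, -1, 3, 4, 5}

Answer: {0, 1, 2}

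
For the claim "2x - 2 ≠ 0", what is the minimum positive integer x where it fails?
Testing positive integers:
x = 1: LHS = 2·1 - 2 = 0; 0 ≠ 0 — FAILS  ← smallest positive counterexample

Answer: x = 1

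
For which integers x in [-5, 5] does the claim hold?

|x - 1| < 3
Holds for: {-1, 0, 1, 2, 3}
Fails for: {-5, -4, -3, -2, 4, 5}

Answer: {-1, 0, 1, 2, 3}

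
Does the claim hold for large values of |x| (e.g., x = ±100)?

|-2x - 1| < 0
x = 100: LHS = |-2·100 - 1| = |-201| = 201; 201 < 0 — FAILS
x = -100: LHS = |-2·(-100) - 1| = |199| = 199; 199 < 0 — FAILS

Answer: No, fails for both x = 100 and x = -100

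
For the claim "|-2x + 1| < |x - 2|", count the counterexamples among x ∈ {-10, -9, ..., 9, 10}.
Counterexamples in [-10, 10]: {-10, -9, -8, -7, -6, -5, -4, -3, -2, -1, 1, 2, 3, 4, 5, 6, 7, 8, 9, 10}.

Counting them gives 20 values.

Answer: 20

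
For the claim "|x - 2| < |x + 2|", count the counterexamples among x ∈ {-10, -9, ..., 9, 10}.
Counterexamples in [-10, 10]: {-10, -9, -8, -7, -6, -5, -4, -3, -2, -1, 0}.

Counting them gives 11 values.

Answer: 11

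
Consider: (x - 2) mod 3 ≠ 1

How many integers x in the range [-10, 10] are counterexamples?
Counterexamples in [-10, 10]: {-9, -6, -3, 0, 3, 6, 9}.

Counting them gives 7 values.

Answer: 7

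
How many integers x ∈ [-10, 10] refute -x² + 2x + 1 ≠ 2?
Counterexamples in [-10, 10]: {1}.

Counting them gives 1 values.

Answer: 1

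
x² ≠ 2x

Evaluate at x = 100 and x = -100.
x = 100: LHS = 100² = 10000, RHS = 2·100 = 200; 10000 ≠ 200 — holds
x = -100: LHS = (-100)² = 10000, RHS = 2·(-100) = -200; 10000 ≠ -200 — holds

Answer: Yes, holds for both x = 100 and x = -100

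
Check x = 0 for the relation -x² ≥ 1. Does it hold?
x = 0: LHS = -0² = 0; 0 ≥ 1 — FAILS

The relation fails at x = 0, so x = 0 is a counterexample.

Answer: No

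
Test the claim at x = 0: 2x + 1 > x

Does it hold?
x = 0: LHS = 2·0 + 1 = 1; 1 > 0 — holds

The relation is satisfied at x = 0.

Answer: Yes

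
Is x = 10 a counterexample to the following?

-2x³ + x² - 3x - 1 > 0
Substitute x = 10 into the relation:
x = 10: LHS = -2·10³ + 10² - 3·10 - 1 = -1931; -1931 > 0 — FAILS

Since the claim fails at x = 10, this value is a counterexample.

Answer: Yes, x = 10 is a counterexample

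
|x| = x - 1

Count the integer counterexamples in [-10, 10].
Counterexamples in [-10, 10]: {-10, -9, -8, -7, -6, -5, -4, -3, -2, -1, 0, 1, 2, 3, 4, 5, 6, 7, 8, 9, 10}.

Counting them gives 21 values.

Answer: 21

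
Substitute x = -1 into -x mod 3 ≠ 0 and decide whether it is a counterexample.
Substitute x = -1 into the relation:
x = -1: LHS = (-(-1)) mod 3 = 1 mod 3 = 1; 1 ≠ 0 — holds

The claim holds here, so x = -1 is not a counterexample. (A counterexample exists elsewhere, e.g. x = 0.)

Answer: No, x = -1 is not a counterexample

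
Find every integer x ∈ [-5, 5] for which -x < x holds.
Holds for: {1, 2, 3, 4, 5}
Fails for: {-5, -4, -3, -2, -1, 0}

Answer: {1, 2, 3, 4, 5}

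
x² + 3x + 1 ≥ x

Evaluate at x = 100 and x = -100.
x = 100: LHS = 100² + 3·100 + 1 = 10301; 10301 ≥ 100 — holds
x = -100: LHS = (-100)² + 3·(-100) + 1 = 9701; 9701 ≥ -100 — holds

Answer: Yes, holds for both x = 100 and x = -100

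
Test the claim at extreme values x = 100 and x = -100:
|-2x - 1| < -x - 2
x = 100: LHS = |-2·100 - 1| = |-201| = 201, RHS = -100 - 2 = -102; 201 < -102 — FAILS
x = -100: LHS = |-2·(-100) - 1| = |199| = 199, RHS = -(-100) - 2 = 98; 199 < 98 — FAILS

Answer: No, fails for both x = 100 and x = -100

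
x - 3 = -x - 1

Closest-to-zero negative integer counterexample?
Testing negative integers from -1 downward:
x = -1: LHS = (-1) - 3 = -4, RHS = -(-1) - 1 = 0; -4 = 0 — FAILS  ← closest negative counterexample to 0

Answer: x = -1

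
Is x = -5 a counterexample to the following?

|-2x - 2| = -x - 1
Substitute x = -5 into the relation:
x = -5: LHS = |-2·(-5) - 2| = |8| = 8, RHS = -(-5) - 1 = 4; 8 = 4 — FAILS

Since the claim fails at x = -5, this value is a counterexample.

Answer: Yes, x = -5 is a counterexample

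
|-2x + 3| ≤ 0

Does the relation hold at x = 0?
x = 0: LHS = |-2·0 + 3| = |3| = 3; 3 ≤ 0 — FAILS

The relation fails at x = 0, so x = 0 is a counterexample.

Answer: No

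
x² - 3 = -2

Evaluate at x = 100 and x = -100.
x = 100: LHS = 100² - 3 = 9997; 9997 = -2 — FAILS
x = -100: LHS = (-100)² - 3 = 9997; 9997 = -2 — FAILS

Answer: No, fails for both x = 100 and x = -100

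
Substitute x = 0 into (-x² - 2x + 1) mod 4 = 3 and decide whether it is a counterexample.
Substitute x = 0 into the relation:
x = 0: LHS = (-0² - 2·0 + 1) mod 4 = 1 mod 4 = 1; 1 = 3 — FAILS

Since the claim fails at x = 0, this value is a counterexample.

Answer: Yes, x = 0 is a counterexample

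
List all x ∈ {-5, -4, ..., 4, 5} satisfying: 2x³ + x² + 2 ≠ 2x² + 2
Holds for: {-5, -4, -3, -2, -1, 1, 2, 3, 4, 5}
Fails for: {0}

Answer: {-5, -4, -3, -2, -1, 1, 2, 3, 4, 5}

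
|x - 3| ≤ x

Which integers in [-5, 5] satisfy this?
Holds for: {2, 3, 4, 5}
Fails for: {-5, -4, -3, -2, -1, 0, 1}

Answer: {2, 3, 4, 5}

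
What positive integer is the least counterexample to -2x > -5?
Testing positive integers:
x = 1: LHS = -2·1 = -2; -2 > -5 — holds
x = 2: LHS = -2·2 = -4; -4 > -5 — holds
x = 3: LHS = -2·3 = -6; -6 > -5 — FAILS  ← smallest positive counterexample

Answer: x = 3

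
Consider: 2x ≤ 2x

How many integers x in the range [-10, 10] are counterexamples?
Over all integers in [-10, 10], LHS − RHS is largest at x = 0, where it equals 0:
x = 0: LHS = 2·0 = 0, RHS = 2·0 = 0; 0 ≤ 0 — holds
At the ends of the range:
x = -10: LHS = 2·(-10) = -20, RHS = 2·(-10) = -20; -20 ≤ -20 — holds
x = 10: LHS = 2·10 = 20, RHS = 2·10 = 20; 20 ≤ 20 — holds
Hence LHS − RHS is never positive, i.e. LHS ≤ RHS throughout, so the relation holds for every integer in [-10, 10].

No counterexample appears in that range.

Answer: 0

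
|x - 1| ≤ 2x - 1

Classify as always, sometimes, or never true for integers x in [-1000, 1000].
Holds at x = 1: LHS = |1 - 1| = |0| = 0, RHS = 2·1 - 1 = 1; 0 ≤ 1 — holds
Fails at x = 0: LHS = |0 - 1| = |-1| = 1, RHS = 2·0 - 1 = -1; 1 ≤ -1 — FAILS
It is satisfied by some integers in the range but not all.

Answer: Sometimes true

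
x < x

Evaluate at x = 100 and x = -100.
x = 100: 100 < 100 — FAILS
x = -100: -100 < -100 — FAILS

Answer: No, fails for both x = 100 and x = -100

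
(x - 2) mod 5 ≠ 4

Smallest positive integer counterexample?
Testing positive integers:
x = 1: LHS = (1 - 2) mod 5 = (-1) mod 5 = 4; 4 ≠ 4 — FAILS  ← smallest positive counterexample

Answer: x = 1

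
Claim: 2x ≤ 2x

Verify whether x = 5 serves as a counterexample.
Substitute x = 5 into the relation:
x = 5: LHS = 2·5 = 10, RHS = 2·5 = 10; 10 ≤ 10 — holds

The relation holds at x = 5, so it is not a counterexample.

Answer: No, x = 5 is not a counterexample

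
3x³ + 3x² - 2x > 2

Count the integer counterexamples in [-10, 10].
Counterexamples in [-10, 10]: {-10, -9, -8, -7, -6, -5, -4, -3, -2, -1, 0}.

Counting them gives 11 values.

Answer: 11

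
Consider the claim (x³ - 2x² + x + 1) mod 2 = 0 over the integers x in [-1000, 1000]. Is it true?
The claim fails at x = 0:
x = 0: LHS = (0³ - 2·0² + 0 + 1) mod 2 = 1 mod 2 = 1; 1 = 0 — FAILS

Because a single integer refutes it, the statement is false.

Answer: False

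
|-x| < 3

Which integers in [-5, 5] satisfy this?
Holds for: {-2, -1, 0, 1, 2}
Fails for: {-5, -4, -3, 3, 4, 5}

Answer: {-2, -1, 0, 1, 2}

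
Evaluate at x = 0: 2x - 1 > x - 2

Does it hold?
x = 0: LHS = 2·0 - 1 = -1, RHS = 0 - 2 = -2; -1 > -2 — holds

The relation is satisfied at x = 0.

Answer: Yes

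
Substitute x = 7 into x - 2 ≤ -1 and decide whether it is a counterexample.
Substitute x = 7 into the relation:
x = 7: LHS = 7 - 2 = 5; 5 ≤ -1 — FAILS

Since the claim fails at x = 7, this value is a counterexample.

Answer: Yes, x = 7 is a counterexample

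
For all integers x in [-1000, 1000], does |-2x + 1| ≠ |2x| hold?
Track d = LHS − RHS over the integers in [-1000, 1000]. Equality would need d = 0, but d changes sign only between consecutive integers, jumping over 0:
x = 0: LHS = |-2·0 + 1| = |1| = 1, RHS = |2·0| = |0| = 0; 1 ≠ 0 — holds  (d = 1)
x = 1: LHS = |-2·1 + 1| = |-1| = 1, RHS = |2·1| = |2| = 2; 1 ≠ 2 — holds  (d = -1)
Away from these crossings d keeps a constant sign, and checking every integer in [-1000, 1000] confirms d ≠ 0 throughout. Hence the two sides are never equal, so the relation holds for every integer in [-1000, 1000].

No counterexample exists.

Answer: True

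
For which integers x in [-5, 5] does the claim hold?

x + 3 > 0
Holds for: {-2, -1, 0, 1, 2, 3, 4, 5}
Fails for: {-5, -4, -3}

Answer: {-2, -1, 0, 1, 2, 3, 4, 5}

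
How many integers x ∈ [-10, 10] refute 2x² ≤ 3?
Counterexamples in [-10, 10]: {-10, -9, -8, -7, -6, -5, -4, -3, -2, 2, 3, 4, 5, 6, 7, 8, 9, 10}.

Counting them gives 18 values.

Answer: 18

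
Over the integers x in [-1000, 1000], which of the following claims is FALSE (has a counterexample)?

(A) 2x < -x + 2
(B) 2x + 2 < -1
(A) x = 1: LHS = 2·1 = 2, RHS = -1 + 2 = 1; 2 < 1 — FAILS
(B) x = 0: LHS = 2·0 + 2 = 2; 2 < -1 — FAILS

Answer: Both A and B are false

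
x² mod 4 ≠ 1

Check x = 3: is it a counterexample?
Substitute x = 3 into the relation:
x = 3: LHS = (3²) mod 4 = 9 mod 4 = 1; 1 ≠ 1 — FAILS

Since the claim fails at x = 3, this value is a counterexample.

Answer: Yes, x = 3 is a counterexample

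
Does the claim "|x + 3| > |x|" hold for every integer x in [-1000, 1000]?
The claim fails at x = -2:
x = -2: LHS = |(-2) + 3| = |1| = 1, RHS = |-2| = 2; 1 > 2 — FAILS

Because a single integer refutes it, the statement is false.

Answer: False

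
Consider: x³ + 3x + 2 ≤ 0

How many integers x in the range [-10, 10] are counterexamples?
Counterexamples in [-10, 10]: {0, 1, 2, 3, 4, 5, 6, 7, 8, 9, 10}.

Counting them gives 11 values.

Answer: 11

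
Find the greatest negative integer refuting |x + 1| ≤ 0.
Testing negative integers from -1 downward:
x = -1: LHS = |(-1) + 1| = |0| = 0; 0 ≤ 0 — holds
x = -2: LHS = |(-2) + 1| = |-1| = 1; 1 ≤ 0 — FAILS  ← closest negative counterexample to 0

Answer: x = -2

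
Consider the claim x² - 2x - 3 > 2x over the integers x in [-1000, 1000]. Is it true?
The claim fails at x = 0:
x = 0: LHS = 0² - 2·0 - 3 = -3, RHS = 2·0 = 0; -3 > 0 — FAILS

Because a single integer refutes it, the statement is false.

Answer: False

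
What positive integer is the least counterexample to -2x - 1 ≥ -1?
Testing positive integers:
x = 1: LHS = -2·1 - 1 = -3; -3 ≥ -1 — FAILS  ← smallest positive counterexample

Answer: x = 1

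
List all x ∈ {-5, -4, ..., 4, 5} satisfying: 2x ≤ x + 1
Holds for: {-5, -4, -3, -2, -1, 0, 1}
Fails for: {2, 3, 4, 5}

Answer: {-5, -4, -3, -2, -1, 0, 1}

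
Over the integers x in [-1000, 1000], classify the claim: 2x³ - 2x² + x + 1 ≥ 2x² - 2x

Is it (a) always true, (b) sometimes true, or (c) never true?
Holds at x = 0: LHS = 2·0³ - 2·0² + 0 + 1 = 1, RHS = 2·0² - 2·0 = 0; 1 ≥ 0 — holds
Fails at x = -1: LHS = 2·(-1)³ - 2·(-1)² + (-1) + 1 = -4, RHS = 2·(-1)² - 2·(-1) = 4; -4 ≥ 4 — FAILS
It is satisfied by some integers in the range but not all.

Answer: Sometimes true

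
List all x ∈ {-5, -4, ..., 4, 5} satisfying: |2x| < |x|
Over all integers in [-5, 5], LHS − RHS is smallest at x = 0, where it equals 0:
x = 0: LHS = |2·0| = |0| = 0, RHS = |0| = 0; 0 < 0 — FAILS
At the ends of the range:
x = -5: LHS = |2·(-5)| = |-10| = 10, RHS = |-5| = 5; 10 < 5 — FAILS
x = 5: LHS = |2·5| = |10| = 10, RHS = |5| = 5; 10 < 5 — FAILS
Hence LHS − RHS is never negative, i.e. LHS ≥ RHS throughout, so the claimed relation (<) fails for every integer in [-5, 5].

Answer: None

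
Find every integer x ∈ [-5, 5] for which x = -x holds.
Holds for: {0}
Fails for: {-5, -4, -3, -2, -1, 1, 2, 3, 4, 5}

Answer: {0}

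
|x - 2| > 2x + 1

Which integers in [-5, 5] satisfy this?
Holds for: {-5, -4, -3, -2, -1, 0}
Fails for: {1, 2, 3, 4, 5}

Answer: {-5, -4, -3, -2, -1, 0}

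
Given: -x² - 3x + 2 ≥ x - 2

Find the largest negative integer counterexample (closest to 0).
Testing negative integers from -1 downward:
x = -1: LHS = -(-1)² - 3·(-1) + 2 = 4, RHS = (-1) - 2 = -3; 4 ≥ -3 — holds
x = -2: LHS = -(-2)² - 3·(-2) + 2 = 4, RHS = (-2) - 2 = -4; 4 ≥ -4 — holds
x = -3: LHS = -(-3)² - 3·(-3) + 2 = 2, RHS = (-3) - 2 = -5; 2 ≥ -5 — holds
x = -4: LHS = -(-4)² - 3·(-4) + 2 = -2, RHS = (-4) - 2 = -6; -2 ≥ -6 — holds
x = -5: LHS = -(-5)² - 3·(-5) + 2 = -8, RHS = (-5) - 2 = -7; -8 ≥ -7 — FAILS  ← closest negative counterexample to 0

Answer: x = -5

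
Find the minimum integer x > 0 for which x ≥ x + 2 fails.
Testing positive integers:
x = 1: RHS = 1 + 2 = 3; 1 ≥ 3 — FAILS  ← smallest positive counterexample

Answer: x = 1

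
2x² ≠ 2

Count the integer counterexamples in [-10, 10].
Counterexamples in [-10, 10]: {-1, 1}.

Counting them gives 2 values.

Answer: 2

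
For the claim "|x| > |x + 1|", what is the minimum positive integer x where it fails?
Testing positive integers:
x = 1: LHS = |1| = 1, RHS = |1 + 1| = |2| = 2; 1 > 2 — FAILS  ← smallest positive counterexample

Answer: x = 1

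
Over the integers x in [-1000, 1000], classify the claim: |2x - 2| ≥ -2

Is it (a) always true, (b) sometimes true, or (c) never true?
An absolute value is never negative, so the left side is ≥ 0 for every x, while the right side is -2. Tightest case in [-1000, 1000] is x = 1:
x = 1: LHS = |2·1 - 2| = |0| = 0; 0 ≥ -2 — holds
Hence LHS − RHS is never negative, i.e. LHS ≥ RHS throughout, so the relation holds for every integer in [-1000, 1000].

No counterexample exists.

Answer: Always true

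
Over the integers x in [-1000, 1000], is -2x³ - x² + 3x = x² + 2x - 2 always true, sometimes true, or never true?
Track d = LHS − RHS over the integers in [-1000, 1000]. Equality would need d = 0, but d changes sign only between consecutive integers, jumping over 0:
x = 0: LHS = -2·0³ - 0² + 3·0 = 0, RHS = 0² + 2·0 - 2 = -2; 0 = -2 — FAILS  (d = 2)
x = 1: LHS = -2·1³ - 1² + 3·1 = 0, RHS = 1² + 2·1 - 2 = 1; 0 = 1 — FAILS  (d = -1)
Away from these crossings d keeps a constant sign, and checking every integer in [-1000, 1000] confirms d ≠ 0 throughout. Hence the two sides are never equal, so the claimed relation (=) fails for every integer in [-1000, 1000].

No integer in the range satisfies it.

Answer: Never true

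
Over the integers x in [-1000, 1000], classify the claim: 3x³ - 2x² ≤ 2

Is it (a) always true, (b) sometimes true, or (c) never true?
Holds at x = 0: LHS = 3·0³ - 2·0² = 0; 0 ≤ 2 — holds
Fails at x = 2: LHS = 3·2³ - 2·2² = 16; 16 ≤ 2 — FAILS
It is satisfied by some integers in the range but not all.

Answer: Sometimes true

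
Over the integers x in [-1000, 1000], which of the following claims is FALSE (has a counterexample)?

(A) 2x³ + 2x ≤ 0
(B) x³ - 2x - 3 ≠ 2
(A) x = 1: LHS = 2·1³ + 2·1 = 4; 4 ≤ 0 — FAILS

(B) Track d = LHS − RHS over the integers in [-1000, 1000]. Equality would need d = 0, but d changes sign only between consecutive integers, jumping over 0:
x = 2: LHS = 2³ - 2·2 - 3 = 1; 1 ≠ 2 — holds  (d = -1)
x = 3: LHS = 3³ - 2·3 - 3 = 18; 18 ≠ 2 — holds  (d = 16)
Away from these crossings d keeps a constant sign, and checking every integer in [-1000, 1000] confirms d ≠ 0 throughout. Hence the two sides are never equal, so the relation holds for every integer in [-1000, 1000].

Only (A) has a counterexample.

Answer: A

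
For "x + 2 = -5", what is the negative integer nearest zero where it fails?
Testing negative integers from -1 downward:
x = -1: LHS = (-1) + 2 = 1; 1 = -5 — FAILS  ← closest negative counterexample to 0

Answer: x = -1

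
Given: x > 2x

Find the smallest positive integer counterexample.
Testing positive integers:
x = 1: RHS = 2·1 = 2; 1 > 2 — FAILS  ← smallest positive counterexample

Answer: x = 1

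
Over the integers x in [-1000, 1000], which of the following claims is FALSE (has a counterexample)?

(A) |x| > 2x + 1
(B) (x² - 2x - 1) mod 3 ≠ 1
(A) x = 0: LHS = |0| = 0, RHS = 2·0 + 1 = 1; 0 > 1 — FAILS
(B) x = 1: LHS = (1² - 2·1 - 1) mod 3 = (-2) mod 3 = 1; 1 ≠ 1 — FAILS

Answer: Both A and B are false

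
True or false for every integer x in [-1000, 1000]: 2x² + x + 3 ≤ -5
The claim fails at x = 0:
x = 0: LHS = 2·0² + 0 + 3 = 3; 3 ≤ -5 — FAILS

Because a single integer refutes it, the statement is false.

Answer: False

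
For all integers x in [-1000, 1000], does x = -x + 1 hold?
The claim fails at x = 0:
x = 0: RHS = -0 + 1 = 1; 0 = 1 — FAILS

Because a single integer refutes it, the statement is false.

Answer: False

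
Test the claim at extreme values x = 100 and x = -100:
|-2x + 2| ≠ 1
x = 100: LHS = |-2·100 + 2| = |-198| = 198; 198 ≠ 1 — holds
x = -100: LHS = |-2·(-100) + 2| = |202| = 202; 202 ≠ 1 — holds

Answer: Yes, holds for both x = 100 and x = -100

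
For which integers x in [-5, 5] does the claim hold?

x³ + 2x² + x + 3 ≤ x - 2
Holds for: {-5, -4, -3}
Fails for: {-2, -1, 0, 1, 2, 3, 4, 5}

Answer: {-5, -4, -3}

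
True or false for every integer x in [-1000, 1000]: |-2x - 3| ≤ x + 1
The claim fails at x = 0:
x = 0: LHS = |-2·0 - 3| = |-3| = 3, RHS = 0 + 1 = 1; 3 ≤ 1 — FAILS

Because a single integer refutes it, the statement is false.

Answer: False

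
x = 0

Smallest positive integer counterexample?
Testing positive integers:
x = 1: 1 = 0 — FAILS  ← smallest positive counterexample

Answer: x = 1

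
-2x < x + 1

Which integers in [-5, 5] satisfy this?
Holds for: {0, 1, 2, 3, 4, 5}
Fails for: {-5, -4, -3, -2, -1}

Answer: {0, 1, 2, 3, 4, 5}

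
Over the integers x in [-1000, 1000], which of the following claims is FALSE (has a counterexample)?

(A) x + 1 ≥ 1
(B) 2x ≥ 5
(A) x = -1: LHS = (-1) + 1 = 0; 0 ≥ 1 — FAILS
(B) x = 0: LHS = 2·0 = 0; 0 ≥ 5 — FAILS

Answer: Both A and B are false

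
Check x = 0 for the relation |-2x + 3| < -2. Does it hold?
x = 0: LHS = |-2·0 + 3| = |3| = 3; 3 < -2 — FAILS

The relation fails at x = 0, so x = 0 is a counterexample.

Answer: No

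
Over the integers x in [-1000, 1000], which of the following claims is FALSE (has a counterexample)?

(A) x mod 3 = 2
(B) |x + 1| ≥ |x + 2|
(A) x = 0: LHS = 0 mod 3 = 0; 0 = 2 — FAILS
(B) x = 0: LHS = |0 + 1| = |1| = 1, RHS = |0 + 2| = |2| = 2; 1 ≥ 2 — FAILS

Answer: Both A and B are false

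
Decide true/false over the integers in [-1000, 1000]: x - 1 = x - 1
LHS − RHS = 0 at every integer in [-1000, 1000]; the two sides always agree. For instance:
x = -1000: LHS = (-1000) - 1 = -1001, RHS = (-1000) - 1 = -1001; -1001 = -1001 — holds
x = 0: LHS = 0 - 1 = -1, RHS = 0 - 1 = -1; -1 = -1 — holds
x = 1000: LHS = 1000 - 1 = 999, RHS = 1000 - 1 = 999; 999 = 999 — holds
The sides are never unequal, so the relation holds for every integer in [-1000, 1000].

No counterexample exists.

Answer: True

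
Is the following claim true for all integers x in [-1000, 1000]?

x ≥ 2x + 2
The claim fails at x = 0:
x = 0: RHS = 2·0 + 2 = 2; 0 ≥ 2 — FAILS

Because a single integer refutes it, the statement is false.

Answer: False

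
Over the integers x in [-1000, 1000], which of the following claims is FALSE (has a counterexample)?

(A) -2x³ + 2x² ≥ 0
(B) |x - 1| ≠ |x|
(A) x = 2: LHS = -2·2³ + 2·2² = -8; -8 ≥ 0 — FAILS

(B) Track d = LHS − RHS over the integers in [-1000, 1000]. Equality would need d = 0, but d changes sign only between consecutive integers, jumping over 0:
x = 0: LHS = |0 - 1| = |-1| = 1, RHS = |0| = 0; 1 ≠ 0 — holds  (d = 1)
x = 1: LHS = |1 - 1| = |0| = 0, RHS = |1| = 1; 0 ≠ 1 — holds  (d = -1)
Away from these crossings d keeps a constant sign, and checking every integer in [-1000, 1000] confirms d ≠ 0 throughout. Hence the two sides are never equal, so the relation holds for every integer in [-1000, 1000].

Only (A) has a counterexample.

Answer: A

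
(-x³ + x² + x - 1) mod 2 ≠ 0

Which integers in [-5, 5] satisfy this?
Holds for: {-4, -2, 0, 2, 4}
Fails for: {-5, -3, -1, 1, 3, 5}

Answer: {-4, -2, 0, 2, 4}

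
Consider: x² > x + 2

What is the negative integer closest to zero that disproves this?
Testing negative integers from -1 downward:
x = -1: LHS = (-1)² = 1, RHS = (-1) + 2 = 1; 1 > 1 — FAILS  ← closest negative counterexample to 0

Answer: x = -1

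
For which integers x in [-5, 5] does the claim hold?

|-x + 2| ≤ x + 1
Holds for: {1, 2, 3, 4, 5}
Fails for: {-5, -4, -3, -2, -1, 0}

Answer: {1, 2, 3, 4, 5}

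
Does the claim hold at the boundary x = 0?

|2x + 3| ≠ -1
x = 0: LHS = |2·0 + 3| = |3| = 3; 3 ≠ -1 — holds

The relation is satisfied at x = 0.

Answer: Yes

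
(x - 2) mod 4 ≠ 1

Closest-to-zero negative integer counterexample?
Testing negative integers from -1 downward:
x = -1: LHS = ((-1) - 2) mod 4 = (-3) mod 4 = 1; 1 ≠ 1 — FAILS  ← closest negative counterexample to 0

Answer: x = -1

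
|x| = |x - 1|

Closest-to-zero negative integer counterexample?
Testing negative integers from -1 downward:
x = -1: LHS = |-1| = 1, RHS = |(-1) - 1| = |-2| = 2; 1 = 2 — FAILS  ← closest negative counterexample to 0

Answer: x = -1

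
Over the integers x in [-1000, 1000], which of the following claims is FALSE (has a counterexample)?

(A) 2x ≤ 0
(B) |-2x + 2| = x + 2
(A) x = 1: LHS = 2·1 = 2; 2 ≤ 0 — FAILS
(B) x = 1: LHS = |-2·1 + 2| = |0| = 0, RHS = 1 + 2 = 3; 0 = 3 — FAILS

Answer: Both A and B are false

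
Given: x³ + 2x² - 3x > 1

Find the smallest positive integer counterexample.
Testing positive integers:
x = 1: LHS = 1³ + 2·1² - 3·1 = 0; 0 > 1 — FAILS  ← smallest positive counterexample

Answer: x = 1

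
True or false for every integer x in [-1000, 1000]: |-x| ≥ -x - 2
Over all integers in [-1000, 1000], LHS − RHS is smallest at x = 0, where it equals 2:
x = 0: LHS = |-0| = |0| = 0, RHS = -0 - 2 = -2; 0 ≥ -2 — holds
At the ends of the range:
x = -1000: LHS = |-(-1000)| = |1000| = 1000, RHS = -(-1000) - 2 = 998; 1000 ≥ 998 — holds
x = 1000: LHS = |-1000| = 1000, RHS = -1000 - 2 = -1002; 1000 ≥ -1002 — holds
Hence LHS − RHS is never negative, i.e. LHS ≥ RHS throughout, so the relation holds for every integer in [-1000, 1000].

No counterexample exists.

Answer: True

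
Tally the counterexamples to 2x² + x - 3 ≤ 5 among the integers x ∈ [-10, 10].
Counterexamples in [-10, 10]: {-10, -9, -8, -7, -6, -5, -4, -3, 2, 3, 4, 5, 6, 7, 8, 9, 10}.

Counting them gives 17 values.

Answer: 17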